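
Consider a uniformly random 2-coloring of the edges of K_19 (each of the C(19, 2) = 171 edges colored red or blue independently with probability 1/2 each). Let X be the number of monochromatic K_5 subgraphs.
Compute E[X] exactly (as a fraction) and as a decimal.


Let X = Σ_S X_S over the C(19, 5) = 11628 subsets S of size 5, where X_S = 1 if the K_5 on S is monochromatic.
For a fixed S, the K_5 on S has C(5, 2) = 10 edges. P[all 10 edges red] = (1/2)^10, and likewise for blue, so P[monochromatic] = 2·(1/2)^10 = 2^{1 − 10} = 1/512.
Summing: E[X] = C(19, 5) · 2^{1 − 10} = 11628 · 1/512 = 2907/128.
Numerically: E[X] ≈ 22.711.

E[X] = C(19,5)·2^(1−C(5,2)) = 2907/128 ≈ 22.711.


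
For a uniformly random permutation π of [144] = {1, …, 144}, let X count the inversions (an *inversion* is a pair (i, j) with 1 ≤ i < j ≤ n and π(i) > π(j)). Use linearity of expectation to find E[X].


Write X = Σ X_I over the C(144, 2) = 10296 pairs i < j, with X_I the indicator of one inversion.
There are 10296 indicators.
For each fixed pair i < j, the values π(i) and π(j) are two distinct elements of {1, …, 144} in uniformly random order; by symmetry P[π(i) > π(j)] = 1/2.
By linearity: E[X] = 10296 · (1/2) = C(144, 2) · (1/2) = 10296/2 = 5148 ≈ 5148.000.

E[X] = 5148 = 5148.000.


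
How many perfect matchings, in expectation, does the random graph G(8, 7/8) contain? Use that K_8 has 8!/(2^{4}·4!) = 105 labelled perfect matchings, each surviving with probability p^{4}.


K_8 has 8!/(2^{4}·4!) = 105 labelled perfect matchings.
For each such perfect matching H, let X_H = 1 if all 4 edges of H are present in G. Then P[X_H = 1] = p^{4} = (7/8)^{4} = 2401/4096.
Summing the indicators: E[X] = Σ_H E[X_H] = 105 · p^{4} = 105 · 2401/4096 = 252105/4096.
Numerically: E[X] ≈ 61.549.

E[X] = 105 · (7/8)^{4} = 252105/4096 ≈ 61.549.


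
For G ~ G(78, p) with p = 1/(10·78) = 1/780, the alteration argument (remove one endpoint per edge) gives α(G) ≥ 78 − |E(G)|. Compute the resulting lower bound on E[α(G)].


E[|E(G)|] = C(78, 2)·p = 3003 · (1/780) = 77/20.
E[α(G)] ≥ n − E[|E(G)|] = 78 − 77/20 = 1483/20.
Numerically: ≈ 74.150000.
(This is only a lower bound; the true E[α(G)] may be larger.)

E[α(G)] ≥ 1483/20 ≈ 74.150000.


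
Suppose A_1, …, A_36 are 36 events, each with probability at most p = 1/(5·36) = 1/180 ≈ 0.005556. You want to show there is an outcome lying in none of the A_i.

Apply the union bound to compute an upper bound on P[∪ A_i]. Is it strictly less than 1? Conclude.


Union bound: P[∪_{i=1}^{36} A_i] ≤ Σ_i P[A_i] ≤ 36·p = 36·(1/180) = 1/5.
Numerically: 1/5 ≈ 0.200000.
Is 1/5 < 1? YES.
Since P[∪ A_i] ≤ 1/5 < 1, the complement has P[∩ A_i^c] ≥ 1 − 1/5 = 4/5 > 0, so some outcome avoids every A_i.

36·p = 1/5 ≈ 0.200000; existence CERTIFIED by the union bound.


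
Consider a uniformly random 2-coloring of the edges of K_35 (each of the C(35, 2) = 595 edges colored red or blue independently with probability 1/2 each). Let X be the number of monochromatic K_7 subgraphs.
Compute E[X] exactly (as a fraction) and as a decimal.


Let X = Σ_S X_S over the C(35, 7) = 6724520 subsets S of size 7, where X_S = 1 if the K_7 on S is monochromatic.
For a fixed S, the K_7 on S has C(7, 2) = 21 edges. P[all 21 edges red] = (1/2)^21, and likewise for blue, so P[monochromatic] = 2·(1/2)^21 = 2^{1 − 21} = 1/1048576.
By linearity of expectation: E[X] = C(35, 7) · 2^{1 − 21} = 6724520 · 1/1048576 = 840565/131072.
Numerically: E[X] ≈ 6.41300.

E[X] = C(35,7)·2^(1−C(7,2)) = 840565/131072 ≈ 6.41300.


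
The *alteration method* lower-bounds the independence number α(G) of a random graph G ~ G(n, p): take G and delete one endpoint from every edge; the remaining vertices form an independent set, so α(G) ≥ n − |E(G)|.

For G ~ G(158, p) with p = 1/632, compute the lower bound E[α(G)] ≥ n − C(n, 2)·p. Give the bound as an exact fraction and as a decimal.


E[|E(G)|] = C(158, 2)·p = 12403 · (1/632) = 157/8.
E[α(G)] ≥ n − E[|E(G)|] = 158 − 157/8 = 1107/8.
Numerically: ≈ 138.3750.
(This is only a lower bound; the true E[α(G)] may be larger.)

E[α(G)] ≥ 1107/8 ≈ 138.3750.


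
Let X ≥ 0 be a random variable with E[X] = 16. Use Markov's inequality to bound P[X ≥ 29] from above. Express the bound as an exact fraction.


μ = E[X] = 16, a = 29.
Markov: P[X ≥ 29] ≤ μ/a = (16)/29 = 16/29.
Numerically: ≈ 0.55172.
(Since a = 29 > μ = 16.00000, the bound 16/29 is < 1 and informative.)

P[X ≥ 29] ≤ 16/29 ≈ 0.55172.


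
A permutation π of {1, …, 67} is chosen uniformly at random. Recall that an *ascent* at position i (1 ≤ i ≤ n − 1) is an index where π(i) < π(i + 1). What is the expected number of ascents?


Write X = Σ X_I over i = 1, …, 66, with X_I the indicator of one ascent.
There are 66 indicators.
For each fixed i, the pair (π(i), π(i+1)) is a uniformly random ordered pair of distinct values from {1, …, 67}; by symmetry P[π(i) < π(i+1)] = 1/2.
By linearity: E[X] = 66 · (1/2) = (67 − 1) · (1/2) = 33 ≈ 33.00000.

E[X] = 33 = 33.00000.


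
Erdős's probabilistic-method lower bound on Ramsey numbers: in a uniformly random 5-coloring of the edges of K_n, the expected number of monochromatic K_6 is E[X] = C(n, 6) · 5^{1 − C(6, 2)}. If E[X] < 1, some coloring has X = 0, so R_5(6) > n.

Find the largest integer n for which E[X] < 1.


We need C(n, 6) · 5^{1 − 15} < 1, i.e. C(n, 6) < 5^{15 − 1} = 6103515625.
Check values of n near the boundary:
  n = 127: C(127, 6) = 5169379425; 5169379425 < 6103515625? YES
  n = 128: C(128, 6) = 5423611200; 5423611200 < 6103515625? YES
  n = 129: C(129, 6) = 5688177600; 5688177600 < 6103515625? YES
  n = 130: C(130, 6) = 5963412000; 5963412000 < 6103515625? YES
  n = 131: C(131, 6) = 6249655776; 6249655776 < 6103515625? NO
  n = 132: C(132, 6) = 6547258432; 6547258432 < 6103515625? NO
The largest n with C(n, 6) < 6103515625 is n = 130 (where E[X] = 47707296/48828125 ≈ 0.9770). Hence R_5(6) > 130, i.e. R_5(6) ≥ 131.

Largest n = 130; hence R_5(6) > 130.


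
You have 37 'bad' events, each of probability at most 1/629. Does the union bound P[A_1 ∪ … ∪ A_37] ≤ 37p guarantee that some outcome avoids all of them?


Union bound: P[∪_{i=1}^{37} A_i] ≤ Σ_i P[A_i] ≤ 37·p = 37·(1/629) = 1/17.
Numerically: 1/17 ≈ 0.05882.
Is 1/17 < 1? YES.
Since P[∪ A_i] ≤ 1/17 < 1, the complement has P[∩ A_i^c] ≥ 1 − 1/17 = 16/17 > 0, so some outcome avoids every A_i.

37·p = 1/17 ≈ 0.05882; existence CERTIFIED by the union bound.


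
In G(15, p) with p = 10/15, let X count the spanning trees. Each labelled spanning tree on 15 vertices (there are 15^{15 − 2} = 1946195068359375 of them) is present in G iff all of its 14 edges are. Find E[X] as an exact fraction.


K_15 has 15^{15 − 2} = 1946195068359375 labelled spanning trees.
For each such spanning tree H, let X_H = 1 if all 14 edges of H are present in G. Then P[X_H = 1] = p^{14} = (2/3)^{14} = 16384/4782969.
Summing the indicators: E[X] = Σ_H E[X_H] = 1946195068359375 · p^{14} = 1946195068359375 · 16384/4782969 = 20000000000000/3.
Numerically: E[X] ≈ 6.67e+12.

E[X] = 1946195068359375 · (2/3)^{14} = 20000000000000/3 ≈ 6.67e+12.


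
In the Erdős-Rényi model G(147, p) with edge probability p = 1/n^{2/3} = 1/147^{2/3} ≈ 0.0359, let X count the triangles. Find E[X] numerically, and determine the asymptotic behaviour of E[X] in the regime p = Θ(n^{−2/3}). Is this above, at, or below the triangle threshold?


Number of potential triangles: C(147, 3) = 518665.
Each occurs with probability p³ ≈ (0.0359)³ ≈ 4.62770e-05.
By linearity: E[X] = C(147, 3)·p³ ≈ 518665 · 4.62770e-05 ≈ 24.002.
Since α = 2/3 < 1, p = c/n^{2/3} ≫ 1/n is above the triangle threshold p ~ 1/n. Asymptotically E[X] ~ (c³/6)·n^{3(1−α)} = (1³/6)·n^{1} → ∞; triangles are abundant w.h.p.

E[X] ≈ 24.002; in regime p = Θ(1/n^{2/3}) E[X] diverges (above the triangle threshold p ~ 1/n).


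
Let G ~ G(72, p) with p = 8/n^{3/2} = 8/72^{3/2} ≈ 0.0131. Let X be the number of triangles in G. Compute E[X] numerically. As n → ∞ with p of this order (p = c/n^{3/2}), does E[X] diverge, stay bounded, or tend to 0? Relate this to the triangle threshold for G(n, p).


Number of potential triangles: C(72, 3) = 59640.
Each occurs with probability p³ ≈ (0.0131)³ ≈ 2.24530e-06.
By linearity: E[X] = C(72, 3)·p³ ≈ 59640 · 2.24530e-06 ≈ 0.134.
Since α = 3/2 > 1, p = c/n^{3/2} = o(1/n) is below the triangle threshold p ~ 1/n. Asymptotically E[X] ~ (c³/6)·n^{3(1−α)} = (8³/6)·n^{-1.5} → 0, so by Markov's inequality G has no triangles w.h.p.

E[X] ≈ 0.134; in regime p = Θ(1/n^{3/2}) E[X] tends to 0 (below the triangle threshold p ~ 1/n).


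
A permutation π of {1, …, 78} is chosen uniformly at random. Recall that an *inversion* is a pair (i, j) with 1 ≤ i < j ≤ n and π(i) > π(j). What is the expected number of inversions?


Write X = Σ X_I over the C(78, 2) = 3003 pairs i < j, with X_I the indicator of one inversion.
There are 3003 indicators.
For each fixed pair i < j, the values π(i) and π(j) are two distinct elements of {1, …, 78} in uniformly random order; by symmetry P[π(i) > π(j)] = 1/2.
By linearity: E[X] = 3003 · (1/2) = C(78, 2) · (1/2) = 3003/2 = 3003/2 ≈ 1501.500.

E[X] = 3003/2 = 1501.500.


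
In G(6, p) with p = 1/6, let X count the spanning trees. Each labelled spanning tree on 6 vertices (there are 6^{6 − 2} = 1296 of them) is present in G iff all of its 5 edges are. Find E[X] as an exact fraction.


K_6 has 6^{6 − 2} = 1296 labelled spanning trees.
For each such spanning tree H, let X_H = 1 if all 5 edges of H are present in G. Then P[X_H = 1] = p^{5} = (1/6)^{5} = 1/7776.
By linearity of expectation: E[X] = Σ_H E[X_H] = 1296 · p^{5} = 1296 · 1/7776 = 1/6.
Numerically: E[X] ≈ 0.1667.

E[X] = 1296 · (1/6)^{5} = 1/6 ≈ 0.1667.


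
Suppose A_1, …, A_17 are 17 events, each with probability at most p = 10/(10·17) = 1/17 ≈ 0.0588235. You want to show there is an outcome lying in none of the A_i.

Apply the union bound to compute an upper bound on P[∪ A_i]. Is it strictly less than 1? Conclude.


Union bound: P[∪_{i=1}^{17} A_i] ≤ Σ_i P[A_i] ≤ 17·p = 17·(1/17) = 1.
Numerically: 1 ≈ 1.0000000.
Is 1 < 1? NO.
Since the bound 1 is ≥ 1, the union bound is uninformative here; it does NOT by itself certify existence.

17·p = 1 ≈ 1.0000000; existence NOT certified by the union bound.


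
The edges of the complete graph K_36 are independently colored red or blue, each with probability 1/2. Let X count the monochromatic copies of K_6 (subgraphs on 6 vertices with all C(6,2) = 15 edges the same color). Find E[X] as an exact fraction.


Let X = Σ_S X_S over the C(36, 6) = 1947792 subsets S of size 6, where X_S = 1 if the K_6 on S is monochromatic.
For a fixed S, the K_6 on S has C(6, 2) = 15 edges. P[all 15 edges red] = (1/2)^15, and likewise for blue, so P[monochromatic] = 2·(1/2)^15 = 2^{1 − 15} = 1/16384.
Summing: E[X] = C(36, 6) · 2^{1 − 15} = 1947792 · 1/16384 = 121737/1024.
Numerically: E[X] ≈ 118.8838.

E[X] = C(36,6)·2^(1−C(6,2)) = 121737/1024 ≈ 118.8838.


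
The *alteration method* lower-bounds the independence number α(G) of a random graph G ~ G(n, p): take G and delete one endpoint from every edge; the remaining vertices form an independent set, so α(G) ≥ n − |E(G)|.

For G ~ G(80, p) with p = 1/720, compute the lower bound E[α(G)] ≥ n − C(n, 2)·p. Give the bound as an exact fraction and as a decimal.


E[|E(G)|] = C(80, 2)·p = 3160 · (1/720) = 79/18.
E[α(G)] ≥ n − E[|E(G)|] = 80 − 79/18 = 1361/18.
Numerically: ≈ 75.61111.
(This is only a lower bound; the true E[α(G)] may be larger.)

E[α(G)] ≥ 1361/18 ≈ 75.61111.


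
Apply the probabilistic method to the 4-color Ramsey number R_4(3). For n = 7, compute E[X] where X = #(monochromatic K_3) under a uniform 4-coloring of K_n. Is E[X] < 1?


E[X] = C(7, 3) · 4^{1 − 3} = 35 · 4^{−2} = 35/16.
As a reduced fraction: E[X] = 35/16 ≈ 2.187500.
Is E[X] < 1? NO.
Since E[X] ≥ 1, the first-moment bound is inconclusive at n = 7; it does NOT by itself certify R_4(3) > 7.

E[X] = 35/16 ≈ 2.187500; E[X] ≥ 1; first-moment method inconclusive here.


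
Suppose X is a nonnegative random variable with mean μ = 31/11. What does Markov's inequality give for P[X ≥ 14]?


μ = E[X] = 31/11, a = 14.
Markov: P[X ≥ 14] ≤ μ/a = (31/11)/14 = 31/154.
Numerically: ≈ 0.201.
(Since a = 14 > μ = 2.818, the bound 31/154 is < 1 and informative.)

P[X ≥ 14] ≤ 31/154 ≈ 0.201.


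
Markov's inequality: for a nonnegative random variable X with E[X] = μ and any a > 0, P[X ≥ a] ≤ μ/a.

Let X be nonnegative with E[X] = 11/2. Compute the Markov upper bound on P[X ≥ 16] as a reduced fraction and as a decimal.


μ = E[X] = 11/2, a = 16.
Markov: P[X ≥ 16] ≤ μ/a = (11/2)/16 = 11/32.
Numerically: ≈ 0.344.
(Since a = 16 > μ = 5.500, the bound 11/32 is < 1 and informative.)

P[X ≥ 16] ≤ 11/32 ≈ 0.344.


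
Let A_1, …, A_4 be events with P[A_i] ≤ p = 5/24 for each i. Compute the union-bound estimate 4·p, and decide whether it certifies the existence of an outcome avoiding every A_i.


Union bound: P[∪_{i=1}^{4} A_i] ≤ Σ_i P[A_i] ≤ 4·p = 4·(5/24) = 5/6.
Numerically: 5/6 ≈ 0.833.
Is 5/6 < 1? YES.
Since P[∪ A_i] ≤ 5/6 < 1, the complement has P[∩ A_i^c] ≥ 1 − 5/6 = 1/6 > 0, so some outcome avoids every A_i.

4·p = 5/6 ≈ 0.833; existence CERTIFIED by the union bound.


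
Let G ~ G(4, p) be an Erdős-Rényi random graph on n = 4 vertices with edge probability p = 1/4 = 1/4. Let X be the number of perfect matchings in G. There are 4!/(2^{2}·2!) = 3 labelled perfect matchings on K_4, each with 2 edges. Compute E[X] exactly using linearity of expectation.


K_4 has 4!/(2^{2}·2!) = 3 labelled perfect matchings.
For each such perfect matching H, let X_H = 1 if all 2 edges of H are present in G. Then P[X_H = 1] = p^{2} = (1/4)^{2} = 1/16.
Summing the indicators: E[X] = Σ_H E[X_H] = 3 · p^{2} = 3 · 1/16 = 3/16.
Numerically: E[X] ≈ 0.1875.

E[X] = 3 · (1/4)^{2} = 3/16 ≈ 0.1875.


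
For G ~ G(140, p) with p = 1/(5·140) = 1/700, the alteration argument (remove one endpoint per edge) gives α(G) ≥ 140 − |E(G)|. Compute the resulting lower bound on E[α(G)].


E[|E(G)|] = C(140, 2)·p = 9730 · (1/700) = 139/10.
E[α(G)] ≥ n − E[|E(G)|] = 140 − 139/10 = 1261/10.
Numerically: ≈ 126.100000.
(This is only a lower bound; the true E[α(G)] may be larger.)

E[α(G)] ≥ 1261/10 ≈ 126.100000.


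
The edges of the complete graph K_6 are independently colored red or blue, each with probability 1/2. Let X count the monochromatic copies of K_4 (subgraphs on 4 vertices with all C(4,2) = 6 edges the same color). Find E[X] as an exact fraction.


Let X = Σ_S X_S over the C(6, 4) = 15 subsets S of size 4, where X_S = 1 if the K_4 on S is monochromatic.
For a fixed S, the K_4 on S has C(4, 2) = 6 edges. P[all 6 edges red] = (1/2)^6, and likewise for blue, so P[monochromatic] = 2·(1/2)^6 = 2^{1 − 6} = 1/32.
Summing: E[X] = C(6, 4) · 2^{1 − 6} = 15 · 1/32 = 15/32.
Numerically: E[X] ≈ 0.4688.

E[X] = C(6,4)·2^(1−C(4,2)) = 15/32 ≈ 0.4688.


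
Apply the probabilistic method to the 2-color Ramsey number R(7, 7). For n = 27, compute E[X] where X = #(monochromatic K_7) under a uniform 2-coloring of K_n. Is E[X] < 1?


E[X] = C(27, 7) · 2^{1 − 21} = 888030 · 2^{−20} = 888030/1048576.
As a reduced fraction: E[X] = 444015/524288 ≈ 0.846891.
Is E[X] < 1? YES.
Since E[X] < 1, there exists a 2-coloring of K_{27} with no monochromatic K_7; hence R(7, 7) > 27.

E[X] = 444015/524288 ≈ 0.846891; E[X] < 1, so R(7, 7) > 27.


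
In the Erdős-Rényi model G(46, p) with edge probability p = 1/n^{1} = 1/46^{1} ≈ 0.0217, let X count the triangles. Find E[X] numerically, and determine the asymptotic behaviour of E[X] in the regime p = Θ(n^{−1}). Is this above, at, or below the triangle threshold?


Number of potential triangles: C(46, 3) = 15180.
Each occurs with probability p³ ≈ (0.0217)³ ≈ 1.02737e-05.
By linearity: E[X] = C(46, 3)·p³ ≈ 15180 · 1.02737e-05 ≈ 0.156.
Here α = 1, so p = 1/n is exactly at the triangle threshold p ~ 1/n. Asymptotically E[X] → c³/6 = 1³/6 = 1/6 ≈ 0.167, a bounded constant. In this regime the triangle count is asymptotically Poisson(c³/6).

E[X] ≈ 0.156; in regime p = Θ(1/n^{1}) E[X] stays bounded (at the triangle threshold p ~ 1/n).


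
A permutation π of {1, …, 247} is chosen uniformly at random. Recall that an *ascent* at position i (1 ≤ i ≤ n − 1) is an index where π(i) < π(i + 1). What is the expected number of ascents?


Write X = Σ X_I over i = 1, …, 246, with X_I the indicator of one ascent.
There are 246 indicators.
For each fixed i, the pair (π(i), π(i+1)) is a uniformly random ordered pair of distinct values from {1, …, 247}; by symmetry P[π(i) < π(i+1)] = 1/2.
By linearity: E[X] = 246 · (1/2) = (247 − 1) · (1/2) = 123 ≈ 123.00000.

E[X] = 123 = 123.00000.


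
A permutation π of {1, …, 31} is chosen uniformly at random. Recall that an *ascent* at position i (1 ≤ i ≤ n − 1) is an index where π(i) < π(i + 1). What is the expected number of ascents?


Write X = Σ X_I over i = 1, …, 30, with X_I the indicator of one ascent.
There are 30 indicators.
For each fixed i, the pair (π(i), π(i+1)) is a uniformly random ordered pair of distinct values from {1, …, 31}; by symmetry P[π(i) < π(i+1)] = 1/2.
By linearity: E[X] = 30 · (1/2) = (31 − 1) · (1/2) = 15 ≈ 15.000000.

E[X] = 15 = 15.000000.


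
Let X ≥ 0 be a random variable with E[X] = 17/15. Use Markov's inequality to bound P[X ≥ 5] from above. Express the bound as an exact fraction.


μ = E[X] = 17/15, a = 5.
Markov: P[X ≥ 5] ≤ μ/a = (17/15)/5 = 17/75.
Numerically: ≈ 0.22667.
(Since a = 5 > μ = 1.13333, the bound 17/75 is < 1 and informative.)

P[X ≥ 5] ≤ 17/75 ≈ 0.22667.


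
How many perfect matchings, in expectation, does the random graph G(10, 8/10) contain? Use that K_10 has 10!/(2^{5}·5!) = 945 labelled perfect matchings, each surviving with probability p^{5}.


K_10 has 10!/(2^{5}·5!) = 945 labelled perfect matchings.
For each such perfect matching H, let X_H = 1 if all 5 edges of H are present in G. Then P[X_H = 1] = p^{5} = (4/5)^{5} = 1024/3125.
Summing the indicators: E[X] = Σ_H E[X_H] = 945 · p^{5} = 945 · 1024/3125 = 193536/625.
Numerically: E[X] ≈ 310.

E[X] = 945 · (4/5)^{5} = 193536/625 ≈ 310.


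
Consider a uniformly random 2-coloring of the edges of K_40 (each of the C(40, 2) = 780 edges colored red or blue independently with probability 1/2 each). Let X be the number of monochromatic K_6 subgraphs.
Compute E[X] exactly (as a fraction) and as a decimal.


Let X = Σ_S X_S over the C(40, 6) = 3838380 subsets S of size 6, where X_S = 1 if the K_6 on S is monochromatic.
For a fixed S, the K_6 on S has C(6, 2) = 15 edges. P[all 15 edges red] = (1/2)^15, and likewise for blue, so P[monochromatic] = 2·(1/2)^15 = 2^{1 − 15} = 1/16384.
Summing: E[X] = C(40, 6) · 2^{1 − 15} = 3838380 · 1/16384 = 959595/4096.
Numerically: E[X] ≈ 234.27612.

E[X] = C(40,6)·2^(1−C(6,2)) = 959595/4096 ≈ 234.27612.


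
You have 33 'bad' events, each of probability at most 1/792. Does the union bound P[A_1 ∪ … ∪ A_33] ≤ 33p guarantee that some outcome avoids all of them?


Union bound: P[∪_{i=1}^{33} A_i] ≤ Σ_i P[A_i] ≤ 33·p = 33·(1/792) = 1/24.
Numerically: 1/24 ≈ 0.042.
Is 1/24 < 1? YES.
Since P[∪ A_i] ≤ 1/24 < 1, the complement has P[∩ A_i^c] ≥ 1 − 1/24 = 23/24 > 0, so some outcome avoids every A_i.

33·p = 1/24 ≈ 0.042; existence CERTIFIED by the union bound.


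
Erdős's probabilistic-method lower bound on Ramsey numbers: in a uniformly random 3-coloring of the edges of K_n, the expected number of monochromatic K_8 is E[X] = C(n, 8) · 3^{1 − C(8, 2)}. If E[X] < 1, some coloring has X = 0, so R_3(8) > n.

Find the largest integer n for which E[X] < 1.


We need C(n, 8) · 3^{1 − 28} < 1, i.e. C(n, 8) < 3^{28 − 1} = 7625597484987.
Check values of n near the boundary:
  n = 151: C(151, 8) = 5551321138650; 5551321138650 < 7625597484987? YES
  n = 152: C(152, 8) = 5859727868575; 5859727868575 < 7625597484987? YES
  n = 153: C(153, 8) = 6183023199255; 6183023199255 < 7625597484987? YES
  n = 154: C(154, 8) = 6521818990995; 6521818990995 < 7625597484987? YES
  n = 155: C(155, 8) = 6876747915675; 6876747915675 < 7625597484987? YES
  n = 156: C(156, 8) = 7248464019225; 7248464019225 < 7625597484987? YES
  n = 157: C(157, 8) = 7637643295425; 7637643295425 < 7625597484987? NO
  n = 158: C(158, 8) = 8044984271181; 8044984271181 < 7625597484987? NO
  n = 159: C(159, 8) = 8471208603429; 8471208603429 < 7625597484987? NO
The largest n with C(n, 8) < 7625597484987 is n = 156 (where E[X] = 805384891025/847288609443 ≈ 0.951). Hence R_3(8) > 156, i.e. R_3(8) ≥ 157.

Largest n = 156; hence R_3(8) > 156.


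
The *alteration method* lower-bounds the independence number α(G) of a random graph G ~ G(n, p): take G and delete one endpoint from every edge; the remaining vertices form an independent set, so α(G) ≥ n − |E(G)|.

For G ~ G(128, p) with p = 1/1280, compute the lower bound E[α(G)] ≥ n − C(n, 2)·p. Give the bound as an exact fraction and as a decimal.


E[|E(G)|] = C(128, 2)·p = 8128 · (1/1280) = 127/20.
E[α(G)] ≥ n − E[|E(G)|] = 128 − 127/20 = 2433/20.
Numerically: ≈ 121.650000.
(This is only a lower bound; the true E[α(G)] may be larger.)

E[α(G)] ≥ 2433/20 ≈ 121.650000.


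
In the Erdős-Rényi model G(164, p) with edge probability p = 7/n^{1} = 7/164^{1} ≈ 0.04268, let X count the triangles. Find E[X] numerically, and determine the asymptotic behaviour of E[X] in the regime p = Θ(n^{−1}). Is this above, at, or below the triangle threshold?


Number of potential triangles: C(164, 3) = 721764.
Each occurs with probability p³ ≈ (0.04268)³ ≈ 7.776113e-05.
By linearity: E[X] = C(164, 3)·p³ ≈ 721764 · 7.776113e-05 ≈ 56.1252.
Here α = 1, so p = 7/n is exactly at the triangle threshold p ~ 1/n. Asymptotically E[X] → c³/6 = 7³/6 = 343/6 ≈ 57.1667, a bounded constant. In this regime the triangle count is asymptotically Poisson(c³/6).

E[X] ≈ 56.1252; in regime p = Θ(1/n^{1}) E[X] stays bounded (at the triangle threshold p ~ 1/n).


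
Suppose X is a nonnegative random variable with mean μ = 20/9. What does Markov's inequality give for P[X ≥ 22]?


μ = E[X] = 20/9, a = 22.
Markov: P[X ≥ 22] ≤ μ/a = (20/9)/22 = 10/99.
Numerically: ≈ 0.101.
(Since a = 22 > μ = 2.222, the bound 10/99 is < 1 and informative.)

P[X ≥ 22] ≤ 10/99 ≈ 0.101.


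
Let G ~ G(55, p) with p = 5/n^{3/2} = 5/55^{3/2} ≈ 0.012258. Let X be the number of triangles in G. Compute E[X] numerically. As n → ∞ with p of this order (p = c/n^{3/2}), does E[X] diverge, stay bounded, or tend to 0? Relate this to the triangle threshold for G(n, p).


Number of potential triangles: C(55, 3) = 26235.
Each occurs with probability p³ ≈ (0.012258)³ ≈ 1.8419503e-06.
By linearity: E[X] = C(55, 3)·p³ ≈ 26235 · 1.8419503e-06 ≈ 0.04832.
Since α = 3/2 > 1, p = c/n^{3/2} = o(1/n) is below the triangle threshold p ~ 1/n. Asymptotically E[X] ~ (c³/6)·n^{3(1−α)} = (5³/6)·n^{-1.5} → 0, so by Markov's inequality G has no triangles w.h.p.

E[X] ≈ 0.04832; in regime p = Θ(1/n^{3/2}) E[X] tends to 0 (below the triangle threshold p ~ 1/n).


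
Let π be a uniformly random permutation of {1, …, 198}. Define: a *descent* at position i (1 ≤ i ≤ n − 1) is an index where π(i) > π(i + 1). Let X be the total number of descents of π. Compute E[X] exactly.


Write X = Σ X_I over i = 1, …, 197, with X_I the indicator of one descent.
There are 197 indicators.
For each fixed i, the pair (π(i), π(i+1)) is a uniformly random ordered pair of distinct values from {1, …, 198}; by symmetry P[π(i) > π(i+1)] = 1/2.
By linearity: E[X] = 197 · (1/2) = (198 − 1) · (1/2) = 197/2 ≈ 98.500.

E[X] = 197/2 = 98.500.


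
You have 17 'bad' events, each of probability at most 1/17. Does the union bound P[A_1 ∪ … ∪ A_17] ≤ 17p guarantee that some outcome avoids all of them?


Union bound: P[∪_{i=1}^{17} A_i] ≤ Σ_i P[A_i] ≤ 17·p = 17·(1/17) = 1.
Numerically: 1 ≈ 1.00000.
Is 1 < 1? NO.
Since the bound 1 is ≥ 1, the union bound is uninformative here; it does NOT by itself certify existence.

17·p = 1 ≈ 1.00000; existence NOT certified by the union bound.


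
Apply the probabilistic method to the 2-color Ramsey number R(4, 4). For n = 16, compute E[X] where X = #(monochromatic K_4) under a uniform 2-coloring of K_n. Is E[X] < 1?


E[X] = C(16, 4) · 2^{1 − 6} = 1820 · 2^{−5} = 1820/32.
As a reduced fraction: E[X] = 455/8 ≈ 56.87500.
Is E[X] < 1? NO.
Since E[X] ≥ 1, the first-moment bound is inconclusive at n = 16; it does NOT by itself certify R(4, 4) > 16.

E[X] = 455/8 ≈ 56.87500; E[X] ≥ 1; first-moment method inconclusive here.


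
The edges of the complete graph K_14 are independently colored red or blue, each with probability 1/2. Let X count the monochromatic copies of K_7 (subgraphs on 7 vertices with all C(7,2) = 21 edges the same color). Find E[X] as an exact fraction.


Let X = Σ_S X_S over the C(14, 7) = 3432 subsets S of size 7, where X_S = 1 if the K_7 on S is monochromatic.
For a fixed S, the K_7 on S has C(7, 2) = 21 edges. P[all 21 edges red] = (1/2)^21, and likewise for blue, so P[monochromatic] = 2·(1/2)^21 = 2^{1 − 21} = 1/1048576.
By linearity of expectation: E[X] = C(14, 7) · 2^{1 − 21} = 3432 · 1/1048576 = 429/131072.
Numerically: E[X] ≈ 0.003273.

E[X] = C(14,7)·2^(1−C(7,2)) = 429/131072 ≈ 0.003273.


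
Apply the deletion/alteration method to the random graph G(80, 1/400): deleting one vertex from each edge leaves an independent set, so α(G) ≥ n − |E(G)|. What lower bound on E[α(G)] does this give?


E[|E(G)|] = C(80, 2)·p = 3160 · (1/400) = 79/10.
E[α(G)] ≥ n − E[|E(G)|] = 80 − 79/10 = 721/10.
Numerically: ≈ 72.100000.
(This is only a lower bound; the true E[α(G)] may be larger.)

E[α(G)] ≥ 721/10 ≈ 72.100000.


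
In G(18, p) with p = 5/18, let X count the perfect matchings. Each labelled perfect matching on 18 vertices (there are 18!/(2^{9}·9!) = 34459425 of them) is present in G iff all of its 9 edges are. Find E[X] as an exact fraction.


K_18 has 18!/(2^{9}·9!) = 34459425 labelled perfect matchings.
For each such perfect matching H, let X_H = 1 if all 9 edges of H are present in G. Then P[X_H = 1] = p^{9} = (5/18)^{9} = 1953125/198359290368.
Summing the indicators: E[X] = Σ_H E[X_H] = 34459425 · p^{9} = 34459425 · 1953125/198359290368 = 830908203125/2448880128.
Numerically: E[X] ≈ 339.3.

E[X] = 34459425 · (5/18)^{9} = 830908203125/2448880128 ≈ 339.3.


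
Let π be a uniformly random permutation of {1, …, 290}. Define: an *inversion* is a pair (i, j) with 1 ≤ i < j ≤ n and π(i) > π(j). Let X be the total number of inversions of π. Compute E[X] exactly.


Write X = Σ X_I over the C(290, 2) = 41905 pairs i < j, with X_I the indicator of one inversion.
There are 41905 indicators.
For each fixed pair i < j, the values π(i) and π(j) are two distinct elements of {1, …, 290} in uniformly random order; by symmetry P[π(i) > π(j)] = 1/2.
By linearity: E[X] = 41905 · (1/2) = C(290, 2) · (1/2) = 41905/2 = 41905/2 ≈ 20952.5000.

E[X] = 41905/2 = 20952.5000.


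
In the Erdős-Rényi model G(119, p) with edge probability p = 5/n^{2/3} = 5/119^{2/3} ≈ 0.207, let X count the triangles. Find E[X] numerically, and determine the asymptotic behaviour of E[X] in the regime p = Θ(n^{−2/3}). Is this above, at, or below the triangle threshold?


Number of potential triangles: C(119, 3) = 273819.
Each occurs with probability p³ ≈ (0.207)³ ≈ 8.82706e-03.
By linearity: E[X] = C(119, 3)·p³ ≈ 273819 · 8.82706e-03 ≈ 2417.017.
Since α = 2/3 < 1, p = c/n^{2/3} ≫ 1/n is above the triangle threshold p ~ 1/n. Asymptotically E[X] ~ (c³/6)·n^{3(1−α)} = (5³/6)·n^{1} → ∞; triangles are abundant w.h.p.

E[X] ≈ 2417.017; in regime p = Θ(1/n^{2/3}) E[X] diverges (above the triangle threshold p ~ 1/n).


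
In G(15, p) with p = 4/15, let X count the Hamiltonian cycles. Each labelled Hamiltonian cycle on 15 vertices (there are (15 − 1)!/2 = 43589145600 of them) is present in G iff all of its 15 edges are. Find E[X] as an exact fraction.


K_15 has (15 − 1)!/2 = 43589145600 labelled Hamiltonian cycles.
For each such Hamiltonian cycle H, let X_H = 1 if all 15 edges of H are present in G. Then P[X_H = 1] = p^{15} = (4/15)^{15} = 1073741824/437893890380859375.
Summing the indicators: E[X] = Σ_H E[X_H] = 43589145600 · p^{15} = 43589145600 · 1073741824/437893890380859375 = 7704277975826432/72081298828125.
Numerically: E[X] ≈ 107.

E[X] = 43589145600 · (4/15)^{15} = 7704277975826432/72081298828125 ≈ 107.


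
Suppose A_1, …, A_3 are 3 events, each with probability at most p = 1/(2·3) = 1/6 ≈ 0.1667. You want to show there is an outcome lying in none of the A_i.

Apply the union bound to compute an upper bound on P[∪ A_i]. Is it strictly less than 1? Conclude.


Union bound: P[∪_{i=1}^{3} A_i] ≤ Σ_i P[A_i] ≤ 3·p = 3·(1/6) = 1/2.
Numerically: 1/2 ≈ 0.5000.
Is 1/2 < 1? YES.
Since P[∪ A_i] ≤ 1/2 < 1, the complement has P[∩ A_i^c] ≥ 1 − 1/2 = 1/2 > 0, so some outcome avoids every A_i.

3·p = 1/2 ≈ 0.5000; existence CERTIFIED by the union bound.


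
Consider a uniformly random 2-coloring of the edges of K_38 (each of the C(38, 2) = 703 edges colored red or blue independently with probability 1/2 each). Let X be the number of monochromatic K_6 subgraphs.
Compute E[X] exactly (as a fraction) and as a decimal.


Let X = Σ_S X_S over the C(38, 6) = 2760681 subsets S of size 6, where X_S = 1 if the K_6 on S is monochromatic.
For a fixed S, the K_6 on S has C(6, 2) = 15 edges. P[all 15 edges red] = (1/2)^15, and likewise for blue, so P[monochromatic] = 2·(1/2)^15 = 2^{1 − 15} = 1/16384.
By linearity of expectation: E[X] = C(38, 6) · 2^{1 − 15} = 2760681 · 1/16384 = 2760681/16384.
Numerically: E[X] ≈ 168.499.

E[X] = C(38,6)·2^(1−C(6,2)) = 2760681/16384 ≈ 168.499.


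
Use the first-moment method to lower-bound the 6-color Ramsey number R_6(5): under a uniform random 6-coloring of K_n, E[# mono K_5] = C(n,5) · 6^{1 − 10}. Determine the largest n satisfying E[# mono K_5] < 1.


We need C(n, 5) · 6^{1 − 10} < 1, i.e. C(n, 5) < 6^{10 − 1} = 10077696.
Check values of n near the boundary:
  n = 64: C(64, 5) = 7624512; 7624512 < 10077696? YES
  n = 65: C(65, 5) = 8259888; 8259888 < 10077696? YES
  n = 66: C(66, 5) = 8936928; 8936928 < 10077696? YES
  n = 67: C(67, 5) = 9657648; 9657648 < 10077696? YES
  n = 68: C(68, 5) = 10424128; 10424128 < 10077696? NO
The largest n with C(n, 5) < 10077696 is n = 67 (where E[X] = 67067/69984 ≈ 0.95832). Hence R_6(5) > 67, i.e. R_6(5) ≥ 68.

Largest n = 67; hence R_6(5) > 67.


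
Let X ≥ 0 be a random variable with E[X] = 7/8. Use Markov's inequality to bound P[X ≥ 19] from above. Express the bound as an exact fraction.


μ = E[X] = 7/8, a = 19.
Markov: P[X ≥ 19] ≤ μ/a = (7/8)/19 = 7/152.
Numerically: ≈ 0.04605.
(Since a = 19 > μ = 0.87500, the bound 7/152 is < 1 and informative.)

P[X ≥ 19] ≤ 7/152 ≈ 0.04605.


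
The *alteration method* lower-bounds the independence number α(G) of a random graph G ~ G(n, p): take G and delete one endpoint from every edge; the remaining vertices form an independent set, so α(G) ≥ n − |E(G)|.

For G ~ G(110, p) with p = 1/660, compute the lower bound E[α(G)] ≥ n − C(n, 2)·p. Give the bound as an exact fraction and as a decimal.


E[|E(G)|] = C(110, 2)·p = 5995 · (1/660) = 109/12.
E[α(G)] ≥ n − E[|E(G)|] = 110 − 109/12 = 1211/12.
Numerically: ≈ 100.916667.
(This is only a lower bound; the true E[α(G)] may be larger.)

E[α(G)] ≥ 1211/12 ≈ 100.916667.


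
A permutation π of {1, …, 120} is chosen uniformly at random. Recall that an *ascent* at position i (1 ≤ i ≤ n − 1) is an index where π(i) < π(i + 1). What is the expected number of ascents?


Write X = Σ X_I over i = 1, …, 119, with X_I the indicator of one ascent.
There are 119 indicators.
For each fixed i, the pair (π(i), π(i+1)) is a uniformly random ordered pair of distinct values from {1, …, 120}; by symmetry P[π(i) < π(i+1)] = 1/2.
By linearity: E[X] = 119 · (1/2) = (120 − 1) · (1/2) = 119/2 ≈ 59.5000.

E[X] = 119/2 = 59.5000.


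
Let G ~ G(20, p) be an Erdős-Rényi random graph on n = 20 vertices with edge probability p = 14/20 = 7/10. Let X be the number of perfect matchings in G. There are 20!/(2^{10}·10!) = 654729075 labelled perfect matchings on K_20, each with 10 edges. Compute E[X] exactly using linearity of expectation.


K_20 has 20!/(2^{10}·10!) = 654729075 labelled perfect matchings.
For each such perfect matching H, let X_H = 1 if all 10 edges of H are present in G. Then P[X_H = 1] = p^{10} = (7/10)^{10} = 282475249/10000000000.
Summing the indicators: E[X] = Σ_H E[X_H] = 654729075 · p^{10} = 654729075 · 282475249/10000000000 = 7397790339526587/400000000.
Numerically: E[X] ≈ 1.849e+07.

E[X] = 654729075 · (7/10)^{10} = 7397790339526587/400000000 ≈ 1.849e+07.


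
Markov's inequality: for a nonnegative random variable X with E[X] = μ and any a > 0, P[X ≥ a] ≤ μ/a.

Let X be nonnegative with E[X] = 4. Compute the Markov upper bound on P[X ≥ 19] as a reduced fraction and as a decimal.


μ = E[X] = 4, a = 19.
Markov: P[X ≥ 19] ≤ μ/a = (4)/19 = 4/19.
Numerically: ≈ 0.210526.
(Since a = 19 > μ = 4.000000, the bound 4/19 is < 1 and informative.)

P[X ≥ 19] ≤ 4/19 ≈ 0.210526.


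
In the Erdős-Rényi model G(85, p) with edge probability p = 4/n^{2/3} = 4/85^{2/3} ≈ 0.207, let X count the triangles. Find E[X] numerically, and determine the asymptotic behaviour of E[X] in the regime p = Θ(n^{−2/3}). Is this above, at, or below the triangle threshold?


Number of potential triangles: C(85, 3) = 98770.
Each occurs with probability p³ ≈ (0.207)³ ≈ 8.85813e-03.
By linearity: E[X] = C(85, 3)·p³ ≈ 98770 · 8.85813e-03 ≈ 874.918.
Since α = 2/3 < 1, p = c/n^{2/3} ≫ 1/n is above the triangle threshold p ~ 1/n. Asymptotically E[X] ~ (c³/6)·n^{3(1−α)} = (4³/6)·n^{1} → ∞; triangles are abundant w.h.p.

E[X] ≈ 874.918; in regime p = Θ(1/n^{2/3}) E[X] diverges (above the triangle threshold p ~ 1/n).


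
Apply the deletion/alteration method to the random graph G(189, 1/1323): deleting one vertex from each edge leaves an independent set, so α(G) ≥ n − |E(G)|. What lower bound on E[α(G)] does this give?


E[|E(G)|] = C(189, 2)·p = 17766 · (1/1323) = 94/7.
E[α(G)] ≥ n − E[|E(G)|] = 189 − 94/7 = 1229/7.
Numerically: ≈ 175.57143.
(This is only a lower bound; the true E[α(G)] may be larger.)

E[α(G)] ≥ 1229/7 ≈ 175.57143.


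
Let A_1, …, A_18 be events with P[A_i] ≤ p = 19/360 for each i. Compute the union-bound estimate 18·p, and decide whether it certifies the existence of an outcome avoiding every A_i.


Union bound: P[∪_{i=1}^{18} A_i] ≤ Σ_i P[A_i] ≤ 18·p = 18·(19/360) = 19/20.
Numerically: 19/20 ≈ 0.9500.
Is 19/20 < 1? YES.
Since P[∪ A_i] ≤ 19/20 < 1, the complement has P[∩ A_i^c] ≥ 1 − 19/20 = 1/20 > 0, so some outcome avoids every A_i.

18·p = 19/20 ≈ 0.9500; existence CERTIFIED by the union bound.


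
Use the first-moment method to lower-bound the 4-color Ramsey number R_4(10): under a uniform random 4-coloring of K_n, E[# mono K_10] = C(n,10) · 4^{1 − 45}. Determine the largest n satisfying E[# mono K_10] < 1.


We need C(n, 10) · 4^{1 − 45} < 1, i.e. C(n, 10) < 4^{45 − 1} = 309485009821345068724781056.
Check values of n near the boundary:
  n = 2021: C(2021, 10) = 306347841644770462864800616; 306347841644770462864800616 < 309485009821345068724781056? YES
  n = 2022: C(2022, 10) = 307870445231474093395937796; 307870445231474093395937796 < 309485009821345068724781056? YES
  n = 2023: C(2023, 10) = 309399856285778485315440716; 309399856285778485315440716 < 309485009821345068724781056? YES
  n = 2024: C(2024, 10) = 310936101848269937576192656; 310936101848269937576192656 < 309485009821345068724781056? NO
  n = 2025: C(2025, 10) = 312479209053472269772600560; 312479209053472269772600560 < 309485009821345068724781056? NO
The largest n with C(n, 10) < 309485009821345068724781056 is n = 2023 (where E[X] = 77349964071444621328860179/77371252455336267181195264 ≈ 0.9997). Hence R_4(10) > 2023, i.e. R_4(10) ≥ 2024.

Largest n = 2023; hence R_4(10) > 2023.


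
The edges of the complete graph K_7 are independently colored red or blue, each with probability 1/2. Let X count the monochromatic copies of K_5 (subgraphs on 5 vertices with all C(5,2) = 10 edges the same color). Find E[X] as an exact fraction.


Let X = Σ_S X_S over the C(7, 5) = 21 subsets S of size 5, where X_S = 1 if the K_5 on S is monochromatic.
For a fixed S, the K_5 on S has C(5, 2) = 10 edges. P[all 10 edges red] = (1/2)^10, and likewise for blue, so P[monochromatic] = 2·(1/2)^10 = 2^{1 − 10} = 1/512.
Summing: E[X] = C(7, 5) · 2^{1 − 10} = 21 · 1/512 = 21/512.
Numerically: E[X] ≈ 0.0410.

E[X] = C(7,5)·2^(1−C(5,2)) = 21/512 ≈ 0.0410.


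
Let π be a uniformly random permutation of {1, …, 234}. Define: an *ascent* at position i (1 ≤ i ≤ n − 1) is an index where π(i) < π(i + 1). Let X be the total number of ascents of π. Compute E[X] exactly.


Write X = Σ X_I over i = 1, …, 233, with X_I the indicator of one ascent.
There are 233 indicators.
For each fixed i, the pair (π(i), π(i+1)) is a uniformly random ordered pair of distinct values from {1, …, 234}; by symmetry P[π(i) < π(i+1)] = 1/2.
By linearity: E[X] = 233 · (1/2) = (234 − 1) · (1/2) = 233/2 ≈ 116.500000.

E[X] = 233/2 = 116.500000.


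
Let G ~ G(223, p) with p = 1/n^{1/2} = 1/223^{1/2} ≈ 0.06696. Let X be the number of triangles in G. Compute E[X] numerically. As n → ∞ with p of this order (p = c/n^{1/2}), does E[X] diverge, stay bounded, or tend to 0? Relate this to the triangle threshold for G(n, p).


Number of potential triangles: C(223, 3) = 1823471.
Each occurs with probability p³ ≈ (0.06696)³ ≈ 3.002913e-04.
By linearity: E[X] = C(223, 3)·p³ ≈ 1823471 · 3.002913e-04 ≈ 547.5724.
Since α = 1/2 < 1, p = c/n^{1/2} ≫ 1/n is above the triangle threshold p ~ 1/n. Asymptotically E[X] ~ (c³/6)·n^{3(1−α)} = (1³/6)·n^{1.5} → ∞; triangles are abundant w.h.p.

E[X] ≈ 547.5724; in regime p = Θ(1/n^{1/2}) E[X] diverges (above the triangle threshold p ~ 1/n).


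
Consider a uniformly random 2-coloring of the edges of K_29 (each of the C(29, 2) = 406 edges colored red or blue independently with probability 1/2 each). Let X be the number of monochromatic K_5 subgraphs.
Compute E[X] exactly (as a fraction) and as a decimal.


Let X = Σ_S X_S over the C(29, 5) = 118755 subsets S of size 5, where X_S = 1 if the K_5 on S is monochromatic.
For a fixed S, the K_5 on S has C(5, 2) = 10 edges. P[all 10 edges red] = (1/2)^10, and likewise for blue, so P[monochromatic] = 2·(1/2)^10 = 2^{1 − 10} = 1/512.
By linearity of expectation: E[X] = C(29, 5) · 2^{1 − 10} = 118755 · 1/512 = 118755/512.
Numerically: E[X] ≈ 231.943.

E[X] = C(29,5)·2^(1−C(5,2)) = 118755/512 ≈ 231.943.


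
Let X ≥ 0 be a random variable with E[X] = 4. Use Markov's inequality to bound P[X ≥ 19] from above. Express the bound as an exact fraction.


μ = E[X] = 4, a = 19.
Markov: P[X ≥ 19] ≤ μ/a = (4)/19 = 4/19.
Numerically: ≈ 0.210526.
(Since a = 19 > μ = 4.000000, the bound 4/19 is < 1 and informative.)

P[X ≥ 19] ≤ 4/19 ≈ 0.210526.


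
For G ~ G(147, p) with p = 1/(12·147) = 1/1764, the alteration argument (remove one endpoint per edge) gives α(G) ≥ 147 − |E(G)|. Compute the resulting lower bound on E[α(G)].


E[|E(G)|] = C(147, 2)·p = 10731 · (1/1764) = 73/12.
E[α(G)] ≥ n − E[|E(G)|] = 147 − 73/12 = 1691/12.
Numerically: ≈ 140.9167.
(This is only a lower bound; the true E[α(G)] may be larger.)

E[α(G)] ≥ 1691/12 ≈ 140.9167.
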